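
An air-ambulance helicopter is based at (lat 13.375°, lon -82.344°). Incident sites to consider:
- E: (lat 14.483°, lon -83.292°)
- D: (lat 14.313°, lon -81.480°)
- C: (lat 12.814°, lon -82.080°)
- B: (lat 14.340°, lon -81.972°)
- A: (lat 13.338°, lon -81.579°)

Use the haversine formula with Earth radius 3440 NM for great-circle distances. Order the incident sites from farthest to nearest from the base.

E, D, B, A, C

Distances from the base:
E (lat 14.483°, lon -83.292°): 86.5 NM
D (lat 14.313°, lon -81.480°): 75.6 NM
B (lat 14.340°, lon -81.972°): 61.9 NM
A (lat 13.338°, lon -81.579°): 44.7 NM
C (lat 12.814°, lon -82.080°): 37.1 NM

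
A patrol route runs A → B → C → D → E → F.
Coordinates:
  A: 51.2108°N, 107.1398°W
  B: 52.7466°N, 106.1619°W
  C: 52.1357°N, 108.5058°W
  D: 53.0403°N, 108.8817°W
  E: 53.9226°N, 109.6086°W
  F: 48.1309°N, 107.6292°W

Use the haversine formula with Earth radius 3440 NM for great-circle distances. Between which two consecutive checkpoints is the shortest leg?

C–D

Leg distances:
A→B: 99.0 NM
B→C: 93.3 NM
C→D: 56.0 NM
D→E: 59.0 NM
E→F: 355.6 NM
The shortest leg is C–D at 56.0 NM.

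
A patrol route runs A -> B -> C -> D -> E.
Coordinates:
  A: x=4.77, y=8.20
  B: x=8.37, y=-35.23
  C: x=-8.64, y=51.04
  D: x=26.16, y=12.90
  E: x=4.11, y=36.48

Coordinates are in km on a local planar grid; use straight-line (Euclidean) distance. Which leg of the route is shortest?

Leg distances:
A→B: 43.6 km
B→C: 87.9 km
C→D: 51.6 km
D→E: 32.3 km
The shortest leg is D–E at 32.3 km.

D–E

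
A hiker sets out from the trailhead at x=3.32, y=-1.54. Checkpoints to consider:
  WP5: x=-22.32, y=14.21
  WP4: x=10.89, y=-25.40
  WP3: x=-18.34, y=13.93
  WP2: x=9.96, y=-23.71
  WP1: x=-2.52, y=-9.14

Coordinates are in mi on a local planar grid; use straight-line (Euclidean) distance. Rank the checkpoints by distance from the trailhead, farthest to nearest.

WP5, WP3, WP4, WP2, WP1

Distance from the trailhead at x=3.32, y=-1.54 to each:
WP5 x=-22.32, y=14.21: 30.1 mi
WP3 x=-18.34, y=13.93: 26.6 mi
WP4 x=10.89, y=-25.40: 25.0 mi
WP2 x=9.96, y=-23.71: 23.1 mi
WP1 x=-2.52, y=-9.14: 9.6 mi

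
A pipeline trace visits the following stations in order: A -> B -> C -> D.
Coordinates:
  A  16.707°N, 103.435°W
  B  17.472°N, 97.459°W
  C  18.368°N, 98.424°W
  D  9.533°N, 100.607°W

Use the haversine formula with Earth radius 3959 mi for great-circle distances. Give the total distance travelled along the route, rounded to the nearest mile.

Leg distances:
A→B: 398.2 mi  (cumulative 398.2 mi)
B→C: 88.6 mi  (cumulative 486.8 mi)
C→D: 627.7 mi  (cumulative 1114.6 mi)
Total route length ≈ 1115 mi.

1115 mi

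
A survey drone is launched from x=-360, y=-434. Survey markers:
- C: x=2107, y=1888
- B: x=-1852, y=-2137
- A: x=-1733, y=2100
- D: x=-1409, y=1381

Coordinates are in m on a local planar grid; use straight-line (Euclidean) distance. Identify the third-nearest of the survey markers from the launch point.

Distances from the launch point (x=-360, y=-434):
D: 2096.3 m
B: 2264.1 m
A: 2882.1 m
C: 3387.9 m
The third-nearest is A at 2882.1 m.

A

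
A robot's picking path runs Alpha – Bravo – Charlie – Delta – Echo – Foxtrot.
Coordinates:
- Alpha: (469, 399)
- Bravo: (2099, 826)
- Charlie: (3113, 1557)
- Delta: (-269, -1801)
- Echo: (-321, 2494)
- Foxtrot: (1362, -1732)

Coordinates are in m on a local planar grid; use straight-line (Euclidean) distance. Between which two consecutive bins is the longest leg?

Leg distances:
Alpha→Bravo: 1685.0 m
Bravo→Charlie: 1250.0 m
Charlie→Delta: 4765.9 m
Delta→Echo: 4295.3 m
Echo→Foxtrot: 4548.8 m
The longest leg is Charlie–Delta at 4765.9 m.

Charlie–Delta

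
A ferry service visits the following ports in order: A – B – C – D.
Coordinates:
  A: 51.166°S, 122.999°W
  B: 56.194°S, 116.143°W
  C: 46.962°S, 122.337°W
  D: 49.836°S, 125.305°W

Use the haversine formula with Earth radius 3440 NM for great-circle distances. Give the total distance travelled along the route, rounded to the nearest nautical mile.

1197 NM

Leg distances:
A→B: 387.7 NM  (cumulative 387.7 NM)
B→C: 600.0 NM  (cumulative 987.6 NM)
C→D: 209.2 NM  (cumulative 1196.8 NM)
Total route length ≈ 1197 NM.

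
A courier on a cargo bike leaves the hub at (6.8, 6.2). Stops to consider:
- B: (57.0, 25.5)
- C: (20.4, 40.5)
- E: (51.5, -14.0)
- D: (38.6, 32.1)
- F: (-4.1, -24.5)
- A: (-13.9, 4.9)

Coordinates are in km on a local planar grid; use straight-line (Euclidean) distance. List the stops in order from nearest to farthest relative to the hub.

Computing each straight-line distance from (6.8, 6.2):
A (-13.9, 4.9): 20.7 km
F (-4.1, -24.5): 32.6 km
C (20.4, 40.5): 36.9 km
D (38.6, 32.1): 41.0 km
E (51.5, -14.0): 49.1 km
B (57.0, 25.5): 53.8 km

A, F, C, D, E, B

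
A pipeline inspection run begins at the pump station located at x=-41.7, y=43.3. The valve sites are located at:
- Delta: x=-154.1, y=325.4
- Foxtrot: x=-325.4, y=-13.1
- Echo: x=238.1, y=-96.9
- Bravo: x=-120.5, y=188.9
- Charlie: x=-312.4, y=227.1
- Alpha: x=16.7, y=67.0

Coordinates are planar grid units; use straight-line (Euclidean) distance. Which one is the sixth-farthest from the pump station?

Distances from the pump station (x=-41.7, y=43.3):
Charlie: 327.2
Echo: 313.0
Delta: 303.7
Foxtrot: 289.3
Bravo: 165.6
Alpha: 63.0
The sixth-farthest is Alpha at 63.0.

Alpha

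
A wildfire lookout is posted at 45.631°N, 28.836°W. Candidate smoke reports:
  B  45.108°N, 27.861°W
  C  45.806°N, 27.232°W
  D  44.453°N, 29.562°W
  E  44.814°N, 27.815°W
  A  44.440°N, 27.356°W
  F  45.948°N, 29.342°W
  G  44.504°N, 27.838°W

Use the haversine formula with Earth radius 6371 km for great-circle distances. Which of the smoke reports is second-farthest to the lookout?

Distance to each, sorted:
A: 176.2 km
G: 147.8 km
D: 142.9 km
C: 126.0 km
E: 121.0 km
B: 95.8 km
F: 52.7 km
The second-farthest is G at 147.8 km.

G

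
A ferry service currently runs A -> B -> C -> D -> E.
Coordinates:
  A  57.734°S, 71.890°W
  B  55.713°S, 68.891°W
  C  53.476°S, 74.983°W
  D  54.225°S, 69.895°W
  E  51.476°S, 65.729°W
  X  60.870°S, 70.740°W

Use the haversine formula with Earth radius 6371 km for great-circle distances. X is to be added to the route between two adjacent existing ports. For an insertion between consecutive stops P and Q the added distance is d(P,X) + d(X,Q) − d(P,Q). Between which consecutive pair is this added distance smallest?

between A and B

Added distance for inserting X between each consecutive pair:
A–B: 648.5 km
B–C: 979.7 km
C–D: 1257.3 km
D–E: 1415.2 km
Smallest added distance is 648.5 km, inserting between A and B.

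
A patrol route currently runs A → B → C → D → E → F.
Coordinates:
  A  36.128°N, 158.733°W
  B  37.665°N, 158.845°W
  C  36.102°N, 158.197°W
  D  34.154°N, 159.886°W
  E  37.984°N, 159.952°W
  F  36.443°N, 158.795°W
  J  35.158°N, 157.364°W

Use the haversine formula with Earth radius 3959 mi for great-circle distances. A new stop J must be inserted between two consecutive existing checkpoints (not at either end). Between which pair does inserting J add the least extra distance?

between C and D

Added distance for inserting J between each consecutive pair:
A–B: 187.4 mi
B–C: 158.3 mi
C–D: 74.5 mi
D–E: 136.9 mi
E–F: 238.0 mi
Smallest added distance is 74.5 mi, inserting between C and D.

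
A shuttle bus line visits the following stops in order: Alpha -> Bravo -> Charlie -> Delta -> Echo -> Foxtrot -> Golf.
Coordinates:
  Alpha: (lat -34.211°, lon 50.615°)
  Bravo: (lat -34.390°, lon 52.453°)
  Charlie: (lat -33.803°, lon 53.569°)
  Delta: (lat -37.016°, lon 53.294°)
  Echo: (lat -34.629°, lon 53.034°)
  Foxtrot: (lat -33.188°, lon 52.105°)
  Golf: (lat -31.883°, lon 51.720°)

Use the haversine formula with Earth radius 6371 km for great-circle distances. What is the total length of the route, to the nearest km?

Leg distances:
Alpha→Bravo: 170.0 km  (cumulative 170.0 km)
Bravo→Charlie: 121.7 km  (cumulative 291.7 km)
Charlie→Delta: 358.1 km  (cumulative 649.9 km)
Delta→Echo: 266.5 km  (cumulative 916.3 km)
Echo→Foxtrot: 181.7 km  (cumulative 1098.1 km)
Foxtrot→Golf: 149.5 km  (cumulative 1247.6 km)
Total route length ≈ 1248 km.

1248 km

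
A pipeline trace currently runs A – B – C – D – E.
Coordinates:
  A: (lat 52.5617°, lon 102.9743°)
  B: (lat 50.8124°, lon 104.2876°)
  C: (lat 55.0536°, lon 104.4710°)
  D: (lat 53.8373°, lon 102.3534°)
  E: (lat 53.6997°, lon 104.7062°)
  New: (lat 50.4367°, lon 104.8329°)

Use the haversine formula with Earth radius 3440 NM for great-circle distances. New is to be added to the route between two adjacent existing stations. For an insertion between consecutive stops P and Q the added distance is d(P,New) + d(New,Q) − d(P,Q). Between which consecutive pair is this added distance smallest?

Added distance for inserting New between each consecutive pair:
A–B: 60.1 NM
B–C: 53.4 NM
C–D: 397.2 NM
D–E: 335.7 NM
Smallest added distance is 53.4 NM, inserting between B and C.

between B and C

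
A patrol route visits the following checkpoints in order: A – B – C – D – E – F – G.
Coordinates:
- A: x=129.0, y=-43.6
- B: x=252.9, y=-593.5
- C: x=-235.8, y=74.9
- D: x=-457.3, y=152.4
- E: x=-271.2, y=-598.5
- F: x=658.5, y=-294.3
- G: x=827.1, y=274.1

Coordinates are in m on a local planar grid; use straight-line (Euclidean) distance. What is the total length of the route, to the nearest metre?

3971 m

Leg distances:
A→B: 563.7 m  (cumulative 563.7 m)
B→C: 828.0 m  (cumulative 1391.7 m)
C→D: 234.7 m  (cumulative 1626.4 m)
D→E: 773.6 m  (cumulative 2400.0 m)
E→F: 978.2 m  (cumulative 3378.2 m)
F→G: 592.9 m  (cumulative 3971.1 m)
Total route length ≈ 3971 m.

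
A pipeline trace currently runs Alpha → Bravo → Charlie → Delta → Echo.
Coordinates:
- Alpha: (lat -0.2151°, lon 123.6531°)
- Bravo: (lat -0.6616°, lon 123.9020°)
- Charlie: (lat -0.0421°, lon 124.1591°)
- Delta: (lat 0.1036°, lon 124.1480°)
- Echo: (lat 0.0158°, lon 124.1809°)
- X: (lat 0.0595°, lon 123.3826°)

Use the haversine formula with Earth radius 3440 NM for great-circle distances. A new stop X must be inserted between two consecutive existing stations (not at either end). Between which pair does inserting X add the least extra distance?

between Alpha and Bravo

Added distance for inserting X between each consecutive pair:
Alpha–Bravo: 45.8 NM
Bravo–Charlie: 60.1 NM
Charlie–Delta: 84.3 NM
Delta–Echo: 88.4 NM
Smallest added distance is 45.8 NM, inserting between Alpha and Bravo.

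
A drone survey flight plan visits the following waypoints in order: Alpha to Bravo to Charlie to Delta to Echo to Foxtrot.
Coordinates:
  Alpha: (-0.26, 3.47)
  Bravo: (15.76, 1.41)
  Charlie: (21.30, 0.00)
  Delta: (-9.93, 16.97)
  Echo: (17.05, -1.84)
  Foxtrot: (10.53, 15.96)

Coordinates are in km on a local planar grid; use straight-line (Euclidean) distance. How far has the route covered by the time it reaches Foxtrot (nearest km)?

109 km

Leg distances:
Alpha→Bravo: 16.2 km  (cumulative 16.2 km)
Bravo→Charlie: 5.7 km  (cumulative 21.9 km)
Charlie→Delta: 35.5 km  (cumulative 57.4 km)
Delta→Echo: 32.9 km  (cumulative 90.3 km)
Echo→Foxtrot: 19.0 km  (cumulative 109.3 km)
Cumulative distance at Foxtrot ≈ 109 km.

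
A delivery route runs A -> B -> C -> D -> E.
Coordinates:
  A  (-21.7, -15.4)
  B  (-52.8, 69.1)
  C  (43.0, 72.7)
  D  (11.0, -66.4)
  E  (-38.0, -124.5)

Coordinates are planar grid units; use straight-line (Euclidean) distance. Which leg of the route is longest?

Leg distances:
A→B: 90.0
B→C: 95.9
C→D: 142.7
D→E: 76.0
The longest leg is C–D at 142.7.

C–D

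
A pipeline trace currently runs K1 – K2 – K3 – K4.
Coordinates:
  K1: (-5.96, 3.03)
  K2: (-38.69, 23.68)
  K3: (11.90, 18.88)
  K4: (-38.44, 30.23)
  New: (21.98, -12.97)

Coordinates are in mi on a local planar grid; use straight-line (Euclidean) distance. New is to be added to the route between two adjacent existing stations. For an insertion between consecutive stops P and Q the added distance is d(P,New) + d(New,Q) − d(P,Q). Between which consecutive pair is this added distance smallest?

Added distance for inserting New between each consecutive pair:
K1–K2: 64.4 mi
K2–K3: 53.5 mi
K3–K4: 56.1 mi
Smallest added distance is 53.5 mi, inserting between K2 and K3.

between K2 and K3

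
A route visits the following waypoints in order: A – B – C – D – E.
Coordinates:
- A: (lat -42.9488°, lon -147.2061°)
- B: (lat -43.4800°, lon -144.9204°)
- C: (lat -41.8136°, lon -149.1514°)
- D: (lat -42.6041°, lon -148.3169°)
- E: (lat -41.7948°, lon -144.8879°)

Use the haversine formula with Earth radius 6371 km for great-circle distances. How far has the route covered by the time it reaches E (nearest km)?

995 km

Leg distances:
A→B: 194.4 km  (cumulative 194.4 km)
B→C: 392.5 km  (cumulative 586.9 km)
C→D: 111.6 km  (cumulative 698.5 km)
D→E: 296.4 km  (cumulative 994.9 km)
Cumulative distance at E ≈ 995 km.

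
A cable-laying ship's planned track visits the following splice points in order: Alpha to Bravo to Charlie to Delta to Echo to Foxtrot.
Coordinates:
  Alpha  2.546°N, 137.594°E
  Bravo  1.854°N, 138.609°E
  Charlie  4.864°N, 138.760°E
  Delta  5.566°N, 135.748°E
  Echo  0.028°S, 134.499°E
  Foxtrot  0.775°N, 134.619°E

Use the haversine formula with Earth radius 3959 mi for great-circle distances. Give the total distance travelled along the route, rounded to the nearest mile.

958 mi

Leg distances:
Alpha→Bravo: 84.8 mi  (cumulative 84.8 mi)
Bravo→Charlie: 208.2 mi  (cumulative 293.1 mi)
Charlie→Delta: 212.9 mi  (cumulative 505.9 mi)
Delta→Echo: 396.0 mi  (cumulative 902.0 mi)
Echo→Foxtrot: 56.1 mi  (cumulative 958.1 mi)
Total route length ≈ 958 mi.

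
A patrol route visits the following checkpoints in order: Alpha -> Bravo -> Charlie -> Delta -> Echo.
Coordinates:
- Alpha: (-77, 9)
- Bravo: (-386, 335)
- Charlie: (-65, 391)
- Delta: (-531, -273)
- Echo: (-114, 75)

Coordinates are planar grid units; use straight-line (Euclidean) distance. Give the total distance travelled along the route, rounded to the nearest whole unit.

2129

Leg distances:
Alpha→Bravo: 449.2  (cumulative 449.2)
Bravo→Charlie: 325.8  (cumulative 775.0)
Charlie→Delta: 811.2  (cumulative 1586.2)
Delta→Echo: 543.1  (cumulative 2129.4)
Total route length ≈ 2129.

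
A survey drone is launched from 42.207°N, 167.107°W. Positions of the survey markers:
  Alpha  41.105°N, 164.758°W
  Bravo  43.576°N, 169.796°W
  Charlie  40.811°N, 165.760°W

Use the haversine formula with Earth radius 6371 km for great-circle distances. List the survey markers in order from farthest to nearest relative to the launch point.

Distances from the launch point:
Bravo 43.576°N, 169.796°W: 266.7 km
Alpha 41.105°N, 164.758°W: 230.4 km
Charlie 40.811°N, 165.760°W: 191.5 km

Bravo, Alpha, Charlie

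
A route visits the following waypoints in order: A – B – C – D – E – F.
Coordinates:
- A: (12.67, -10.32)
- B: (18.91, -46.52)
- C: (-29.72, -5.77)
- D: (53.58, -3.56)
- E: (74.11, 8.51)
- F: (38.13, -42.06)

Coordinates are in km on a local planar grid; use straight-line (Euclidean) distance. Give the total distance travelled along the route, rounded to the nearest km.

Leg distances:
A→B: 36.7 km  (cumulative 36.7 km)
B→C: 63.4 km  (cumulative 100.2 km)
C→D: 83.3 km  (cumulative 183.5 km)
D→E: 23.8 km  (cumulative 207.3 km)
E→F: 62.1 km  (cumulative 269.4 km)
Total route length ≈ 269 km.

269 km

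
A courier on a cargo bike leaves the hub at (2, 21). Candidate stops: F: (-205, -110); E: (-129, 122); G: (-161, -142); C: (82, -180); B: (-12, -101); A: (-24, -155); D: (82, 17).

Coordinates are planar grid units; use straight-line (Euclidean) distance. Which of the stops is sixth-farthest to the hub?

B

Distance to each, sorted:
F: 245.0
G: 230.5
C: 216.3
A: 177.9
E: 165.4
B: 122.8
D: 80.1
The sixth-farthest is B at 122.8.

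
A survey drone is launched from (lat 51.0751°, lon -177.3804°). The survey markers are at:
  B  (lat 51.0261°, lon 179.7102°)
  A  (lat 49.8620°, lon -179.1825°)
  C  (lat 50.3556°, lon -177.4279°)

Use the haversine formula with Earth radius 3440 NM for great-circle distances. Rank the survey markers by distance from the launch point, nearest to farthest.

Distances from the launch point:
C (lat 50.3556°, lon -177.4279°): 43.2 NM
A (lat 49.8620°, lon -179.1825°): 100.2 NM
B (lat 51.0261°, lon 179.7102°): 109.8 NM

C, A, B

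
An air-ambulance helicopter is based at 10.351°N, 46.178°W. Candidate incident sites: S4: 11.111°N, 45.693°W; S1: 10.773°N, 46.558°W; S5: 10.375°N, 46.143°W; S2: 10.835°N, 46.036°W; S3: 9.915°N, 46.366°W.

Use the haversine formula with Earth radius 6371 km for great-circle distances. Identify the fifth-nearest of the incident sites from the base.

S4

Distance to each, sorted:
S5: 4.7 km
S3: 52.7 km
S2: 56.0 km
S1: 62.7 km
S4: 99.7 km
The fifth-nearest is S4 at 99.7 km.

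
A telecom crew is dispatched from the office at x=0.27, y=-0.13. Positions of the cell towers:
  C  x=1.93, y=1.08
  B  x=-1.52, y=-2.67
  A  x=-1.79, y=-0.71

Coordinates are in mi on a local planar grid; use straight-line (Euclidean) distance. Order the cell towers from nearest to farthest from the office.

C, A, B

Distance from the office at x=0.27, y=-0.13 to each:
C x=1.93, y=1.08: 2.1 mi
A x=-1.79, y=-0.71: 2.1 mi
B x=-1.52, y=-2.67: 3.1 mi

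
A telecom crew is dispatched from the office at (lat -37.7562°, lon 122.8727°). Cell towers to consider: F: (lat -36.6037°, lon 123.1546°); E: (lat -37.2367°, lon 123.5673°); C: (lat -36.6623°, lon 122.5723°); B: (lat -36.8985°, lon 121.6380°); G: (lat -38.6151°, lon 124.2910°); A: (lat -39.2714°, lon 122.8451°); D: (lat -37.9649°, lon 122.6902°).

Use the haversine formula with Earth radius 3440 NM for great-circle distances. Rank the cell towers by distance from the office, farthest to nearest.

Distances from the office:
A (lat -39.2714°, lon 122.8451°): 91.0 NM
G (lat -38.6151°, lon 124.2910°): 84.5 NM
B (lat -36.8985°, lon 121.6380°): 78.3 NM
F (lat -36.6037°, lon 123.1546°): 70.5 NM
C (lat -36.6623°, lon 122.5723°): 67.2 NM
E (lat -37.2367°, lon 123.5673°): 45.5 NM
D (lat -37.9649°, lon 122.6902°): 15.2 NM

A, G, B, F, C, E, D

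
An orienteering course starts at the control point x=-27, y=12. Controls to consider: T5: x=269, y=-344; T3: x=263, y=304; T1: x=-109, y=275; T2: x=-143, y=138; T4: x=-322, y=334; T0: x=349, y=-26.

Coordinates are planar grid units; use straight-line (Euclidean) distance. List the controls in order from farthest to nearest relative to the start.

Distance from the start at x=-27, y=12 to each:
T5 x=269, y=-344: 463.0
T4 x=-322, y=334: 436.7
T3 x=263, y=304: 411.5
T0 x=349, y=-26: 377.9
T1 x=-109, y=275: 275.5
T2 x=-143, y=138: 171.3

T5, T4, T3, T0, T1, T2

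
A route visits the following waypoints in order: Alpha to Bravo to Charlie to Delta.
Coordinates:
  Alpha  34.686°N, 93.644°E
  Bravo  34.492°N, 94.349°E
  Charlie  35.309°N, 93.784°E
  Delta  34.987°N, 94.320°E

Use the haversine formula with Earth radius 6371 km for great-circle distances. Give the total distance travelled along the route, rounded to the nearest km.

Leg distances:
Alpha→Bravo: 68.0 km  (cumulative 68.0 km)
Bravo→Charlie: 104.4 km  (cumulative 172.5 km)
Charlie→Delta: 60.5 km  (cumulative 233.0 km)
Total route length ≈ 233 km.

233 km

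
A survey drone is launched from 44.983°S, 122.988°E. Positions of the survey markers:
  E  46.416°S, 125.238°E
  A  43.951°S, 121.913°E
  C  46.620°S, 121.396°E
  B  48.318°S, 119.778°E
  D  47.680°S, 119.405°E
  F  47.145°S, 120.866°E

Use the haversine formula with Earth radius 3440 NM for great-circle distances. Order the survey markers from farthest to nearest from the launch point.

B, D, F, E, C, A

Distances from the launch point:
B 48.318°S, 119.778°E: 239.9 NM
D 47.680°S, 119.405°E: 219.7 NM
F 47.145°S, 120.866°E: 157.0 NM
E 46.416°S, 125.238°E: 127.7 NM
C 46.620°S, 121.396°E: 118.7 NM
A 43.951°S, 121.913°E: 77.2 NM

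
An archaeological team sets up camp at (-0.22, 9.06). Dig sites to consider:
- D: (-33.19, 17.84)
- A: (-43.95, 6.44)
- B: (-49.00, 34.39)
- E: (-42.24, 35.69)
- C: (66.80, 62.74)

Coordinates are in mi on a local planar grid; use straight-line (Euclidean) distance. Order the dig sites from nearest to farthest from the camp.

D, A, E, B, C

Distances from the camp:
D (-33.19, 17.84): 34.1 mi
A (-43.95, 6.44): 43.8 mi
E (-42.24, 35.69): 49.7 mi
B (-49.00, 34.39): 55.0 mi
C (66.80, 62.74): 85.9 mi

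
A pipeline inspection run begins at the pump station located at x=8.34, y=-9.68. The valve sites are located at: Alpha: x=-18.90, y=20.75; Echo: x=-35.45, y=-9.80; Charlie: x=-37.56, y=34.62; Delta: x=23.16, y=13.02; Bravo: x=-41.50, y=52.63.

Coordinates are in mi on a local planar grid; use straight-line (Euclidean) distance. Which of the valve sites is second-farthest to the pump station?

Charlie

Distances from the pump station (x=8.34, y=-9.68):
Bravo: 79.8 mi
Charlie: 63.8 mi
Echo: 43.8 mi
Alpha: 40.8 mi
Delta: 27.1 mi
The second-farthest is Charlie at 63.8 mi.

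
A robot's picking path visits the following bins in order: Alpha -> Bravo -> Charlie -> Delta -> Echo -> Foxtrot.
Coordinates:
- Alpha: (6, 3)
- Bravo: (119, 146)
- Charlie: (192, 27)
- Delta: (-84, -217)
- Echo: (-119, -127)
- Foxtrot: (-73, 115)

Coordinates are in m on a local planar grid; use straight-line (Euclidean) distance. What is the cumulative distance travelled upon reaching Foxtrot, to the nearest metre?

Leg distances:
Alpha→Bravo: 182.3 m  (cumulative 182.3 m)
Bravo→Charlie: 139.6 m  (cumulative 321.9 m)
Charlie→Delta: 368.4 m  (cumulative 690.3 m)
Delta→Echo: 96.6 m  (cumulative 786.8 m)
Echo→Foxtrot: 246.3 m  (cumulative 1033.2 m)
Cumulative distance at Foxtrot ≈ 1033 m.

1033 m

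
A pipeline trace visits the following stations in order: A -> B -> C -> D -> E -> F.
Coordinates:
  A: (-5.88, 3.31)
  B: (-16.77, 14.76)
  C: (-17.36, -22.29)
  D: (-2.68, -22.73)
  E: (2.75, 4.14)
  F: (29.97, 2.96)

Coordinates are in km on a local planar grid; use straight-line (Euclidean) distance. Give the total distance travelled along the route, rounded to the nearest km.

122 km

Leg distances:
A→B: 15.8 km  (cumulative 15.8 km)
B→C: 37.1 km  (cumulative 52.9 km)
C→D: 14.7 km  (cumulative 67.5 km)
D→E: 27.4 km  (cumulative 95.0 km)
E→F: 27.2 km  (cumulative 122.2 km)
Total route length ≈ 122 km.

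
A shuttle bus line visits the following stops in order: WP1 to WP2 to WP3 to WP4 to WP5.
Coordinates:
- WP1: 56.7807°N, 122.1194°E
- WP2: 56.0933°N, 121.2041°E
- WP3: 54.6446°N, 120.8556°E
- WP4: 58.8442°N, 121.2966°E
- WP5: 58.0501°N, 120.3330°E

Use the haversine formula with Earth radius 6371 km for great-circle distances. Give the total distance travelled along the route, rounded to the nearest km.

830 km

Leg distances:
WP1→WP2: 94.9 km  (cumulative 94.9 km)
WP2→WP3: 162.6 km  (cumulative 257.5 km)
WP3→WP4: 467.7 km  (cumulative 725.2 km)
WP4→WP5: 104.6 km  (cumulative 829.8 km)
Total route length ≈ 830 km.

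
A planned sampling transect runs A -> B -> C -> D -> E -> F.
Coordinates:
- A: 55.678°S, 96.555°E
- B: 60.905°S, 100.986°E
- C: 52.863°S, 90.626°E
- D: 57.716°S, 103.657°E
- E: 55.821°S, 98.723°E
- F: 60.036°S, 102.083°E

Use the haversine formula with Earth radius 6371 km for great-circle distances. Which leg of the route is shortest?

D–E

Leg distances:
A→B: 636.0 km
B→C: 1090.8 km
C→D: 983.4 km
D→E: 367.0 km
E→F: 508.8 km
The shortest leg is D–E at 367.0 km.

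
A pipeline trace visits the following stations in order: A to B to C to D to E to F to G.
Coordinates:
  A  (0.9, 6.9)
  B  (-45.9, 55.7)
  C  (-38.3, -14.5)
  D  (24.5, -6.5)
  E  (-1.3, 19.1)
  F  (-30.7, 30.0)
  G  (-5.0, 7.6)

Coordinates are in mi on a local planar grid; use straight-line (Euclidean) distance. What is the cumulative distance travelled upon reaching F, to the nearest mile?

269 mi

Leg distances:
A→B: 67.6 mi  (cumulative 67.6 mi)
B→C: 70.6 mi  (cumulative 138.2 mi)
C→D: 63.3 mi  (cumulative 201.5 mi)
D→E: 36.3 mi  (cumulative 237.9 mi)
E→F: 31.4 mi  (cumulative 269.2 mi)
Cumulative distance at F ≈ 269 mi.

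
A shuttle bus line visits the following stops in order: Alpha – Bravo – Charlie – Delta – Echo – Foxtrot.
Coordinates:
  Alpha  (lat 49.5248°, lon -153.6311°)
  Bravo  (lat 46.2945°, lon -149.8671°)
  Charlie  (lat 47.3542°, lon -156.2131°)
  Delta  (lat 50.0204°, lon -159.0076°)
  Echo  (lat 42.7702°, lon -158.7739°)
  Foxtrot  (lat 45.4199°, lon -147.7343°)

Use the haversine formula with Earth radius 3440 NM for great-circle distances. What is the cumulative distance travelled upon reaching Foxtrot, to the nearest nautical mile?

Leg distances:
Alpha→Bravo: 246.0 NM  (cumulative 246.0 NM)
Bravo→Charlie: 268.3 NM  (cumulative 514.3 NM)
Charlie→Delta: 194.6 NM  (cumulative 708.9 NM)
Delta→Echo: 435.4 NM  (cumulative 1144.3 NM)
Echo→Foxtrot: 501.4 NM  (cumulative 1645.7 NM)
Cumulative distance at Foxtrot ≈ 1646 NM.

1646 NM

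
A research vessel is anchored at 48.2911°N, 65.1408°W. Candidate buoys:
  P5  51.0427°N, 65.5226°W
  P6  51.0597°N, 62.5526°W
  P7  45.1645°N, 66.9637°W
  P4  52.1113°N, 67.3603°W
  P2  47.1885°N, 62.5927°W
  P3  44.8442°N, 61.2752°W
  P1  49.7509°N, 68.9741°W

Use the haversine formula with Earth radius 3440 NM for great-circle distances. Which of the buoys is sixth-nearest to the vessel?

P4

Distances from the vessel (48.2911°N, 65.1408°W):
P2: 122.3 NM
P5: 165.9 NM
P1: 174.5 NM
P6: 194.2 NM
P7: 202.1 NM
P4: 244.7 NM
P3: 261.2 NM
The sixth-nearest is P4 at 244.7 NM.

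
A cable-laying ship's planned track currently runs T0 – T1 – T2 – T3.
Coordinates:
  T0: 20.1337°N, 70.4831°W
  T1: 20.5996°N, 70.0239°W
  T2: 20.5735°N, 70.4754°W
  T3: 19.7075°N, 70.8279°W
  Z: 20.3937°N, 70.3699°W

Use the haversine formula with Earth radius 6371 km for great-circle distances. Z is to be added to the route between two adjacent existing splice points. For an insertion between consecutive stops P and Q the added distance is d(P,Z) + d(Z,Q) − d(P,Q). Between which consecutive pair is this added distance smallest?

between T0 and T1

Added distance for inserting Z between each consecutive pair:
T0–T1: 3.4 km
T1–T2: 18.4 km
T2–T3: 9.8 km
Smallest added distance is 3.4 km, inserting between T0 and T1.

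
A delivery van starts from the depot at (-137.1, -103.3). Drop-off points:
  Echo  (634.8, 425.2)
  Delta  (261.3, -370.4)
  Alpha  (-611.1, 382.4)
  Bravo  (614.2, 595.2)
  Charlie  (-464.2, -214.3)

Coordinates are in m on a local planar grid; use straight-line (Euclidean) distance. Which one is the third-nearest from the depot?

Distances from the depot ((-137.1, -103.3)):
Charlie: 345.4 m
Delta: 479.7 m
Alpha: 678.7 m
Echo: 935.5 m
Bravo: 1025.8 m
The third-nearest is Alpha at 678.7 m.

Alpha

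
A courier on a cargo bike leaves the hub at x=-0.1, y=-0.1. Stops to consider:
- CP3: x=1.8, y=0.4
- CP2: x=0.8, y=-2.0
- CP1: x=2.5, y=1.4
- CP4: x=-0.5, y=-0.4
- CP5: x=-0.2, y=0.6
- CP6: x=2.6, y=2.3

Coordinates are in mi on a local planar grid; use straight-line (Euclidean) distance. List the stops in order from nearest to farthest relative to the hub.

CP4, CP5, CP3, CP2, CP1, CP6

Distances from the hub:
CP4 x=-0.5, y=-0.4: 0.5 mi
CP5 x=-0.2, y=0.6: 0.7 mi
CP3 x=1.8, y=0.4: 2.0 mi
CP2 x=0.8, y=-2.0: 2.1 mi
CP1 x=2.5, y=1.4: 3.0 mi
CP6 x=2.6, y=2.3: 3.6 mi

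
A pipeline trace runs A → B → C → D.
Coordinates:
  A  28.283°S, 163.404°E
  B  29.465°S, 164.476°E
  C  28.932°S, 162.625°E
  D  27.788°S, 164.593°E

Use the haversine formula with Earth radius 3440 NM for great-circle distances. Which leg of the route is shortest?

A–B

Leg distances:
A→B: 90.6 NM
B→C: 102.2 NM
C→D: 124.6 NM
The shortest leg is A–B at 90.6 NM.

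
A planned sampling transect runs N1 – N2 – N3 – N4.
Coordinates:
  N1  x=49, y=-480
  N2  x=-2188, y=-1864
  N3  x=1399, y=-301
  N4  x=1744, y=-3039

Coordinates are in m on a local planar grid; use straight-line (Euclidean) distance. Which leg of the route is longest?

Leg distances:
N1→N2: 2630.5 m
N2→N3: 3912.7 m
N3→N4: 2759.7 m
The longest leg is N2–N3 at 3912.7 m.

N2–N3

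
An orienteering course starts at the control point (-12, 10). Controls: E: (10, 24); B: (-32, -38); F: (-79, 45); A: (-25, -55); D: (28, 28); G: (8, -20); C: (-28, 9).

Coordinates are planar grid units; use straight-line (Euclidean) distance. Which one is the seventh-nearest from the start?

F

Distances from the start ((-12, 10)):
C: 16.0
E: 26.1
G: 36.1
D: 43.9
B: 52.0
A: 66.3
F: 75.6
The seventh-nearest is F at 75.6.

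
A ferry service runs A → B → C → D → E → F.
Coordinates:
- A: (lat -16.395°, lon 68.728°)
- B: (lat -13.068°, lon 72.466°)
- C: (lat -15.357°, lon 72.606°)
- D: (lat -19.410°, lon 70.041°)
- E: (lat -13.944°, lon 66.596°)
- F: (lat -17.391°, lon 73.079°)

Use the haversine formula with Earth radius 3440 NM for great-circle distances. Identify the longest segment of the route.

Leg distances:
A→B: 294.9 NM
B→C: 137.7 NM
C→D: 284.3 NM
D→E: 383.3 NM
E→F: 428.0 NM
The longest leg is E–F at 428.0 NM.

E–F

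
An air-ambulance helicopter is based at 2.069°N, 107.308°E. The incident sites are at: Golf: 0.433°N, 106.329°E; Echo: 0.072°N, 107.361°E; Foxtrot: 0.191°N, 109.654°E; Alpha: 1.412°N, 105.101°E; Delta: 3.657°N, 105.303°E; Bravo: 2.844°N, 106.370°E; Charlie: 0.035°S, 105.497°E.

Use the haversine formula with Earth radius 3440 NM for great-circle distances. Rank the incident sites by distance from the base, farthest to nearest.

Computing each great-circle distance from 2.069°N, 107.308°E:
Foxtrot 0.191°N, 109.654°E: 180.4 NM
Charlie 0.035°S, 105.497°E: 166.7 NM
Delta 3.657°N, 105.303°E: 153.4 NM
Alpha 1.412°N, 105.101°E: 138.2 NM
Echo 0.072°N, 107.361°E: 119.9 NM
Golf 0.433°N, 106.329°E: 114.5 NM
Bravo 2.844°N, 106.370°E: 73.0 NM

Foxtrot, Charlie, Delta, Alpha, Echo, Golf, Bravo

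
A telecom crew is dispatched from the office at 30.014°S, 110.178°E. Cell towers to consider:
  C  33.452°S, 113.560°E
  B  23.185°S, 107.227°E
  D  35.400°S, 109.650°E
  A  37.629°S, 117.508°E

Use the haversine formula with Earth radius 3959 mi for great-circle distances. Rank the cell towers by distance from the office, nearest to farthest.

C, D, B, A

Distances from the office:
C 33.452°S, 113.560°E: 309.7 mi
D 35.400°S, 109.650°E: 373.4 mi
B 23.185°S, 107.227°E: 505.8 mi
A 37.629°S, 117.508°E: 673.2 mi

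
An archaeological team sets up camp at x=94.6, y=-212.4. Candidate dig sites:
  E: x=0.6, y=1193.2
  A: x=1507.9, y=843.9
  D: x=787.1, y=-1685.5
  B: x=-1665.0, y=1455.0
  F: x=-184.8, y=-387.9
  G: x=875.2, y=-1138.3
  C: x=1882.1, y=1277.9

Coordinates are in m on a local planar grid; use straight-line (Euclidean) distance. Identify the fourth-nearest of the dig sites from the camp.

Distances from the camp (x=94.6, y=-212.4):
F: 329.9 m
G: 1211.0 m
E: 1408.7 m
D: 1627.8 m
A: 1764.4 m
C: 2327.3 m
B: 2424.1 m
The fourth-nearest is D at 1627.8 m.

D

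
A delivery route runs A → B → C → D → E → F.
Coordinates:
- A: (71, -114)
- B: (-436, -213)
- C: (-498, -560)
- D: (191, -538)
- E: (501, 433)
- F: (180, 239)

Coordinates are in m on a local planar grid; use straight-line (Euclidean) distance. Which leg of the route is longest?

D–E

Leg distances:
A→B: 516.6 m
B→C: 352.5 m
C→D: 689.4 m
D→E: 1019.3 m
E→F: 375.1 m
The longest leg is D–E at 1019.3 m.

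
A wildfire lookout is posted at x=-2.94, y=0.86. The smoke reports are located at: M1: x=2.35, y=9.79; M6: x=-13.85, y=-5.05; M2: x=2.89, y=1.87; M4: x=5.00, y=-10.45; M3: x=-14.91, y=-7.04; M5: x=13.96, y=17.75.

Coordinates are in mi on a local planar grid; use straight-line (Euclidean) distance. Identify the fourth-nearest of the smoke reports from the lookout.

M4

Distances from the lookout (x=-2.94, y=0.86):
M2: 5.9 mi
M1: 10.4 mi
M6: 12.4 mi
M4: 13.8 mi
M3: 14.3 mi
M5: 23.9 mi
The fourth-nearest is M4 at 13.8 mi.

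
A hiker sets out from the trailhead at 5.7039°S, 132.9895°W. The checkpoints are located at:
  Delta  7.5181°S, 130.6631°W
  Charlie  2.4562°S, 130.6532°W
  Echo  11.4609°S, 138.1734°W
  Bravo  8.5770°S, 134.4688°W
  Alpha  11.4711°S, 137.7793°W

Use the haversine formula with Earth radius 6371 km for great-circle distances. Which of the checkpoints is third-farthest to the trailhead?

Charlie

Distance to each, sorted:
Echo: 856.9 km
Alpha: 829.7 km
Charlie: 444.5 km
Bravo: 358.7 km
Delta: 326.7 km
The third-farthest is Charlie at 444.5 km.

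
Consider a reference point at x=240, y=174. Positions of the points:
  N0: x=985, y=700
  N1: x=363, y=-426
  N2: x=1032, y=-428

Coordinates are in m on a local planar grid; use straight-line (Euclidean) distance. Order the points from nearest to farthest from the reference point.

N1, N0, N2

Distances from the reference point:
N1 x=363, y=-426: 612.5 m
N0 x=985, y=700: 912.0 m
N2 x=1032, y=-428: 994.8 m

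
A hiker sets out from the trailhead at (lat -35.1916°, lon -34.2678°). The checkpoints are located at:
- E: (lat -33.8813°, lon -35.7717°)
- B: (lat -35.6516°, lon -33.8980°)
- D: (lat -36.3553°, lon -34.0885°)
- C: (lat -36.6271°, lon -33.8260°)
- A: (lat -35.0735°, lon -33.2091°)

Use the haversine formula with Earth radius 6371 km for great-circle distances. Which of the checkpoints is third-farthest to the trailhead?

Distances from the trailhead ((lat -35.1916°, lon -34.2678°)):
E: 200.5 km
C: 164.5 km
D: 130.4 km
A: 97.2 km
B: 61.1 km
The third-farthest is D at 130.4 km.

D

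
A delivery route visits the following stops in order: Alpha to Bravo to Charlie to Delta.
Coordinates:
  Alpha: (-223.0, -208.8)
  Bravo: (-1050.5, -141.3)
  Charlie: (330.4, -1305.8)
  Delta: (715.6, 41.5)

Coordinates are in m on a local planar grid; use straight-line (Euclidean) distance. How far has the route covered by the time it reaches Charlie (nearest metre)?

2637 m

Leg distances:
Alpha→Bravo: 830.2 m  (cumulative 830.2 m)
Bravo→Charlie: 1806.4 m  (cumulative 2636.6 m)
Cumulative distance at Charlie ≈ 2637 m.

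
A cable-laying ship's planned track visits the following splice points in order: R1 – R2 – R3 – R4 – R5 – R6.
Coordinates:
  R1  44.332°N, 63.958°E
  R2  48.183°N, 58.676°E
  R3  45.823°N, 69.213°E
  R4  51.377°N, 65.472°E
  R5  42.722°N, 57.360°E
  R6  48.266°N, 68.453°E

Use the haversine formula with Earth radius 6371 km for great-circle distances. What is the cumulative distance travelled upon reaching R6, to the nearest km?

Leg distances:
R1→R2: 589.9 km  (cumulative 589.9 km)
R2→R3: 840.2 km  (cumulative 1430.1 km)
R3→R4: 675.9 km  (cumulative 2105.9 km)
R4→R5: 1140.3 km  (cumulative 3246.3 km)
R5→R6: 1060.2 km  (cumulative 4306.5 km)
Cumulative distance at R6 ≈ 4306 km.

4306 km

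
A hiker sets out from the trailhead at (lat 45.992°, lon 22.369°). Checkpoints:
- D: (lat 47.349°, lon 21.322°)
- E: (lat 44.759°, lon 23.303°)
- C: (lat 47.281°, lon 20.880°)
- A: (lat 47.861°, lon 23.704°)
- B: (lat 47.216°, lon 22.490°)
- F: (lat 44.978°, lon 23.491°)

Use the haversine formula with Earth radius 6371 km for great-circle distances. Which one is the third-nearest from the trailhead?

E

Distances from the trailhead ((lat 45.992°, lon 22.369°)):
B: 136.4 km
F: 142.7 km
E: 155.3 km
D: 170.7 km
C: 182.9 km
A: 231.2 km
The third-nearest is E at 155.3 km.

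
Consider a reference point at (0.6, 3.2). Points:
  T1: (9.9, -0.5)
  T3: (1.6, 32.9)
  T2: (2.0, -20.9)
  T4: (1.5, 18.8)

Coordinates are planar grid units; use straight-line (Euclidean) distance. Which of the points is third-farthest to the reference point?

T4

Distance to each, sorted:
T3: 29.7
T2: 24.1
T4: 15.6
T1: 10.0
The third-farthest is T4 at 15.6.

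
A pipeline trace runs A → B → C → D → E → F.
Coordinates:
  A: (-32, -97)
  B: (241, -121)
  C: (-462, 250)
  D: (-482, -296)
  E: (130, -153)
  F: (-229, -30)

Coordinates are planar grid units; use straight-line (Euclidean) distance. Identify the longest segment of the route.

B–C

Leg distances:
A→B: 274.1
B→C: 794.9
C→D: 546.4
D→E: 628.5
E→F: 379.5
The longest leg is B–C at 794.9.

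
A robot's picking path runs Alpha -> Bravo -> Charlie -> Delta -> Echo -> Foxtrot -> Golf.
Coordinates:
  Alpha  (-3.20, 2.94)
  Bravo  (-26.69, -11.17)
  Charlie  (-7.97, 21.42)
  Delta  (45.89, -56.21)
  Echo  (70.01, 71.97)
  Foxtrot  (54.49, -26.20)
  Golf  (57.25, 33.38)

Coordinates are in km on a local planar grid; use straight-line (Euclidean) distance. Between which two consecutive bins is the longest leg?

Delta–Echo

Leg distances:
Alpha→Bravo: 27.4 km
Bravo→Charlie: 37.6 km
Charlie→Delta: 94.5 km
Delta→Echo: 130.4 km
Echo→Foxtrot: 99.4 km
Foxtrot→Golf: 59.6 km
The longest leg is Delta–Echo at 130.4 km.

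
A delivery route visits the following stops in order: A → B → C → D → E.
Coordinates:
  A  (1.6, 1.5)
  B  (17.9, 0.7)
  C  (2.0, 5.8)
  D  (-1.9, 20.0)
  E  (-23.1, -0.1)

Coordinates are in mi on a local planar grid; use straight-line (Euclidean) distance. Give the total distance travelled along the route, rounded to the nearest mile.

77 mi

Leg distances:
A→B: 16.3 mi  (cumulative 16.3 mi)
B→C: 16.7 mi  (cumulative 33.0 mi)
C→D: 14.7 mi  (cumulative 47.7 mi)
D→E: 29.2 mi  (cumulative 77.0 mi)
Total route length ≈ 77 mi.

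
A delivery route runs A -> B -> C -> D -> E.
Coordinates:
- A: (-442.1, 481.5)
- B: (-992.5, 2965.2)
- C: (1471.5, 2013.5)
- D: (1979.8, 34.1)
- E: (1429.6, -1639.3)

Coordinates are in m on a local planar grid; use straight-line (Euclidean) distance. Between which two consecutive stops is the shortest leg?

Leg distances:
A→B: 2544.0 m
B→C: 2641.4 m
C→D: 2043.6 m
D→E: 1761.5 m
The shortest leg is D–E at 1761.5 m.

D–E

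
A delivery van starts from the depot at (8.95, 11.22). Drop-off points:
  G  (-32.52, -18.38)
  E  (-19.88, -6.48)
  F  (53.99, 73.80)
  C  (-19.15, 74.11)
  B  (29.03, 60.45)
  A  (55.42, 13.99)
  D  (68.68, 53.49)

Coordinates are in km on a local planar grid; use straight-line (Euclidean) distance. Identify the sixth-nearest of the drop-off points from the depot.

Distance to each, sorted:
E: 33.8 km
A: 46.6 km
G: 51.0 km
B: 53.2 km
C: 68.9 km
D: 73.2 km
F: 77.1 km
The sixth-nearest is D at 73.2 km.

D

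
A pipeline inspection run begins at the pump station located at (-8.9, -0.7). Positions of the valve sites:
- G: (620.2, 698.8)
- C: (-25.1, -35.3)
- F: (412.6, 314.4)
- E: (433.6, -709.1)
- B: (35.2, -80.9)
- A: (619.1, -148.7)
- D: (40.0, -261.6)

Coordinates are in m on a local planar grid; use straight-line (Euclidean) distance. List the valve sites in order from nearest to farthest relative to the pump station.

Computing each straight-line distance from (-8.9, -0.7):
C (-25.1, -35.3): 38.2 m
B (35.2, -80.9): 91.5 m
D (40.0, -261.6): 265.4 m
F (412.6, 314.4): 526.3 m
A (619.1, -148.7): 645.2 m
E (433.6, -709.1): 835.2 m
G (620.2, 698.8): 940.8 m

C, B, D, F, A, E, G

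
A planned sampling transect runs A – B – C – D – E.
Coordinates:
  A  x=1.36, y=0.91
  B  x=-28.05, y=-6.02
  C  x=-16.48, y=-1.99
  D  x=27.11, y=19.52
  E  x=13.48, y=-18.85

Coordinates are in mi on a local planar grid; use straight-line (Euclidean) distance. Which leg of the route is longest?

Leg distances:
A→B: 30.2 mi
B→C: 12.3 mi
C→D: 48.6 mi
D→E: 40.7 mi
The longest leg is C–D at 48.6 mi.

C–D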